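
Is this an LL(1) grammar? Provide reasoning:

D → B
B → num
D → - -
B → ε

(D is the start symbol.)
Relevant sets:
  FIRST(B) = { 'num', ε }
  FOLLOW(D) = { $ }
  FOLLOW(B) = { $ }

For D:
  PREDICT(D → B) = { $, 'num' }
  PREDICT(D → '-' '-') = { '-' }
For B:
  PREDICT(B → num) = { 'num' }
  PREDICT(B → ε) = { $ }

All predict sets are disjoint. The grammar IS LL(1).

Answer: Yes, the grammar is LL(1).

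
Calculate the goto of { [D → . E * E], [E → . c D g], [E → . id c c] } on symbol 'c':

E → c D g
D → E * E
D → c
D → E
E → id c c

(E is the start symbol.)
GOTO(I, 'c') = CLOSURE({ [A → αX.β] : [A → α.Xβ] ∈ I, X = 'c' })

Items with dot before 'c', with the dot advanced:
  [E → . c D g] → [E → c . D g]
Closure of the advanced items:
  [E → c . D g] has the dot before D: add [D → . E * E], [D → . c], [D → . E]
  [D → . E * E] has the dot before E: add [E → . c D g], [E → . id c c]

GOTO = { [D → . E * E], [D → . E], [D → . c], [E → . c D g], [E → . id c c], [E → c . D g] }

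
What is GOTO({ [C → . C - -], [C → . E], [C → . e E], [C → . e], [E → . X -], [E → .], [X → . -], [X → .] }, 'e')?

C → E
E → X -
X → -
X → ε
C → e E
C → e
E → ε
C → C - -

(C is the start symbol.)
GOTO(I, 'e') = CLOSURE({ [A → αX.β] : [A → α.Xβ] ∈ I, X = 'e' })

Items with dot before 'e', with the dot advanced:
  [C → . e] → [C → e .]
  [C → . e E] → [C → e . E]
Closure of the advanced items:
  [C → e . E] has the dot before E: add [E → . X -], [E → .]
  [E → . X -] has the dot before X: add [X → . -], [X → .]

GOTO = { [C → e . E], [C → e .], [E → . X -], [E → .], [X → . -], [X → .] }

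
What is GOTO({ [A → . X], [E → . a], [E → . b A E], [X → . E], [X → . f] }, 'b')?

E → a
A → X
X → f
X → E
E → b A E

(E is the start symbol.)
GOTO(I, 'b') = CLOSURE({ [A → αX.β] : [A → α.Xβ] ∈ I, X = 'b' })

Items with dot before 'b', with the dot advanced:
  [E → . b A E] → [E → b . A E]
Closure of the advanced items:
  [E → b . A E] has the dot before A: add [A → . X]
  [A → . X] has the dot before X: add [X → . f], [X → . E]
  [X → . E] has the dot before E: add [E → . a], [E → . b A E]

GOTO = { [A → . X], [E → . a], [E → . b A E], [E → b . A E], [X → . E], [X → . f] }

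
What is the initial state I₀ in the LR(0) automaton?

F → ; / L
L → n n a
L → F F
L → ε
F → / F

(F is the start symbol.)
First, augment the grammar with F' → F
I₀ = CLOSURE({ [F' → . F] }):
  [F' → . F] has the dot before F: add [F → . ; / L], [F → . / F]
No further items can be added.

I₀ = { [F → . / F], [F → . ; / L], [F' → . F] }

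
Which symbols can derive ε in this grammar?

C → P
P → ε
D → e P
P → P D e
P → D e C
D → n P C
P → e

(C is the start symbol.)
{ 'C', 'P' }

ε-productions: P → ε
So P is immediately nullable.
C → P: every symbol on the right is nullable, so C is nullable too.
No further non-terminal can be added: every production for the remaining non-terminals contains a terminal or a non-nullable non-terminal.
Nullable = { 'C', 'P' }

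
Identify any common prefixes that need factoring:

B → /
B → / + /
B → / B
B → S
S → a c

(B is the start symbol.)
Left-factoring is needed when two productions for the same non-terminal
share a common prefix on the right-hand side.

Productions for B:
  B → /
  B → / + /
  B → / B
  B → S

Found common prefix '/' in productions for B

Answer: Yes, B has productions with common prefix '/'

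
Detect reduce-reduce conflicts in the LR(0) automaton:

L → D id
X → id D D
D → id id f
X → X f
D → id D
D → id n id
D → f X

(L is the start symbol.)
A reduce-reduce conflict occurs when an LR(0) state has two complete items [A → α .] and [B → β .] — both call for a reduction, and with no lookahead the parser cannot choose between them.

Augment with L' → L and build the canonical LR(0) collection (I0 = CLOSURE({[L' → . L]}), then GOTO on every symbol after a dot until no new states appear). It has 16 states:
  I0: { [D → . f X], [D → . id D], [D → . id id f], [D → . id n id], [L → . D id], [L' → . L] }  — shift
  I1: { [L → D . id] }  — shift
  I2: { [L' → L .] }  — accept
  I3: { [D → f . X], [X → . X f], [X → . id D D] }  — shift
  I4: { [D → . f X], [D → . id D], [D → . id id f], [D → . id n id], [D → id . D], [D → id . id f], [D → id . n id] }  — shift
  I5: { [D → id D .] }  — reduce
  I6: { [D → . f X], [D → . id D], [D → . id id f], [D → . id n id], [D → id . D], [D → id . id f], [D → id . n id], [D → id id . f] }  — shift
  I7: { [D → id n . id] }  — shift
  I8: { [D → id n id .] }  — reduce
  I9: { [D → f . X], [D → id id f .], [X → . X f], [X → . id D D] }  — shift, reduce
  I10: { [D → f X .], [X → X . f] }  — shift, reduce
  I11: { [D → . f X], [D → . id D], [D → . id id f], [D → . id n id], [X → id . D D] }  — shift
  I12: { [D → . f X], [D → . id D], [D → . id id f], [D → . id n id], [X → id D . D] }  — shift
  I13: { [X → id D D .] }  — reduce
  I14: { [X → X f .] }  — reduce
  I15: { [L → D id .] }  — reduce

No state contains more than one complete item.

Answer: No reduce-reduce conflicts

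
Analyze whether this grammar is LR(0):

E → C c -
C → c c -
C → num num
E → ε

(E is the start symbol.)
No. Shift-reduce conflict between [E → .] and [C → . c c -]

A grammar is LR(0) if no state in the canonical LR(0) collection has:
  - both a shift item (dot before a terminal) and a complete item (shift-reduce conflict), or
  - two or more complete items (reduce-reduce conflict; the accept item [E' → E .] counts as a complete item here).

Augment with E' → E and build the canonical LR(0) collection (I0 = CLOSURE({[E' → . E]}), then GOTO on every symbol after a dot until no new states appear). It has 10 states:
  I0: { [C → . c c -], [C → . num num], [E → . C c -], [E → .], [E' → . E] }  — shift, reduce
  I1: { [E → C . c -] }  — shift
  I2: { [E' → E .] }  — accept
  I3: { [C → c . c -] }  — shift
  I4: { [C → num . num] }  — shift
  I5: { [C → num num .] }  — reduce
  I6: { [C → c c . -] }  — shift
  I7: { [C → c c - .] }  — reduce
  I8: { [E → C c . -] }  — shift
  I9: { [E → C c - .] }  — reduce

Conflict in state I0:
  Shift-reduce conflict between [E → .] and [C → . c c -]
So the grammar is NOT LR(0).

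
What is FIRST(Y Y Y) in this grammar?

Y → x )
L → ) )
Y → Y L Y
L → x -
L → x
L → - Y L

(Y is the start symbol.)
{ 'x' }

FIRST sets of the non-terminals involved (from the grammar, by fixed-point iteration):
  FIRST(Y) = { 'x' }

To compute FIRST(Y Y Y), process the symbols left to right:
Symbol Y is a non-terminal. Add FIRST(Y) \ {ε} = { 'x' }
Y is not nullable (ε ∉ FIRST(Y)), so stop here.
FIRST(Y Y Y) = { 'x' }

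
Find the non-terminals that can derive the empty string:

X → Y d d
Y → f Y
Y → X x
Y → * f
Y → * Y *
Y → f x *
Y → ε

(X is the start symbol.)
{ 'Y' }

ε-productions: Y → ε
So Y is immediately nullable.
No further non-terminal can be added: every production for the remaining non-terminals contains a terminal or a non-nullable non-terminal.
Nullable = { 'Y' }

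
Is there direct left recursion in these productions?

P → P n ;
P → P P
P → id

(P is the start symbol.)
P → P n ;: LEFT RECURSIVE (starts with P)
P → P P: LEFT RECURSIVE (starts with P)
P → id: starts with id

The grammar has direct left recursion on: P.

Answer: Yes, P is left-recursive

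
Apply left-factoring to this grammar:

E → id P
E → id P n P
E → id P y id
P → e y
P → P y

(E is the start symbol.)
E → id P E'
E' → ε
E' → n P
E' → y id
P → e y
P → P y

Left-factoring transforms A → αβ₁ | αβ₂ into A → αA' and A' → β₁ | β₂
(α is the longest common prefix among the alternatives). Repeat until
no nonterminal has two alternatives with a common prefix.

Round 1: E has alternatives sharing prefix 'id P'. Introduce E': E → id P E'
  Add: E' → ε
  Add: E' → n P
  Add: E' → y id

No remaining common prefixes — done.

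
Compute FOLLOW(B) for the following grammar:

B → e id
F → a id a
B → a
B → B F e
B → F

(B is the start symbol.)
{ $, 'a' }

To compute FOLLOW(B), find every occurrence of B on a right-hand side N → α B β: add FIRST(β) \ {ε}, and if β is empty or nullable also add FOLLOW(N). Iterate to a fixed point.

B is the start symbol, so $ ∈ FOLLOW(B).
In B → B F e: B is followed by F e, add FIRST(F e) \ {ε} = { 'a' }

Taking the union: FOLLOW(B) = { $, 'a' }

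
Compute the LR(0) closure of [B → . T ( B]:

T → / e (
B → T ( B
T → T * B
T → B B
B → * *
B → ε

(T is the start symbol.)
Start with: [B → . T ( B]
  [B → . T ( B] has the dot before T: add [T → . / e (], [T → . T * B], [T → . B B]
  [T → . B B] has the dot before B: add [B → . * *], [B → .]
No further items can be added.

CLOSURE = { [B → . * *], [B → . T ( B], [B → .], [T → . / e (], [T → . B B], [T → . T * B] }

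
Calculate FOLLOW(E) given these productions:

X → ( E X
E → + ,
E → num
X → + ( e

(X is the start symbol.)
In X → ( E X: E is followed by X, add FIRST(X) \ {ε} = { '(', '+' }

Taking the union: FOLLOW(E) = { '(', '+' }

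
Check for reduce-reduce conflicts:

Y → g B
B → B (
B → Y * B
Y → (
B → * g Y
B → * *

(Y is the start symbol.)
A reduce-reduce conflict occurs when an LR(0) state has two complete items [A → α .] and [B → β .] — both call for a reduction, and with no lookahead the parser cannot choose between them.

Augment with Y' → Y and build the canonical LR(0) collection (I0 = CLOSURE({[Y' → . Y]}), then GOTO on every symbol after a dot until no new states appear). It has 13 states:
  I0: { [Y → . (], [Y → . g B], [Y' → . Y] }  — shift
  I1: { [Y → ( .] }  — reduce
  I2: { [Y' → Y .] }  — accept
  I3: { [B → . * *], [B → . * g Y], [B → . B (], [B → . Y * B], [Y → . (], [Y → . g B], [Y → g . B] }  — shift
  I4: { [B → * . *], [B → * . g Y] }  — shift
  I5: { [B → B . (], [Y → g B .] }  — shift, reduce
  I6: { [B → Y . * B] }  — shift
  I7: { [B → . * *], [B → . * g Y], [B → . B (], [B → . Y * B], [B → Y * . B], [Y → . (], [Y → . g B] }  — shift
  I8: { [B → B . (], [B → Y * B .] }  — shift, reduce
  I9: { [B → B ( .] }  — reduce
  I10: { [B → * * .] }  — reduce
  I11: { [B → * g . Y], [Y → . (], [Y → . g B] }  — shift
  I12: { [B → * g Y .] }  — reduce

No state contains more than one complete item.

Answer: No reduce-reduce conflicts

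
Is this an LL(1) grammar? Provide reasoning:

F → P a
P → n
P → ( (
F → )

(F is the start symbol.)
A grammar is LL(1) if for each non-terminal N with multiple productions, the predict sets of those productions are pairwise disjoint, where PREDICT(N → α) = (FIRST(α) \ {ε}) ∪ (FOLLOW(N) if α ⇒* ε).

Relevant sets:
  FIRST(P) = { '(', 'n' }

For F:
  PREDICT(F → P a) = { '(', 'n' }
  PREDICT(F → ')') = { ')' }
For P:
  PREDICT(P → n) = { 'n' }
  PREDICT(P → '(' '(') = { '(' }

All predict sets are disjoint. The grammar IS LL(1).

Answer: Yes, the grammar is LL(1).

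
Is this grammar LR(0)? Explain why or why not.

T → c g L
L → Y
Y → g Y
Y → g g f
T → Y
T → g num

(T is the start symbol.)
Yes, the grammar is LR(0)

Augment with T' → T and build the canonical LR(0) collection (I0 = CLOSURE({[T' → . T]}), then GOTO on every symbol after a dot until no new states appear). It has 13 states:
  I0: { [T → . Y], [T → . c g L], [T → . g num], [T' → . T], [Y → . g Y], [Y → . g g f] }  — shift
  I1: { [T' → T .] }  — accept
  I2: { [T → Y .] }  — reduce
  I3: { [T → c . g L] }  — shift
  I4: { [T → g . num], [Y → . g Y], [Y → . g g f], [Y → g . Y], [Y → g . g f] }  — shift
  I5: { [Y → g Y .] }  — reduce
  I6: { [Y → . g Y], [Y → . g g f], [Y → g . Y], [Y → g . g f], [Y → g g . f] }  — shift
  I7: { [T → g num .] }  — reduce
  I8: { [Y → g g f .] }  — reduce
  I9: { [L → . Y], [T → c g . L], [Y → . g Y], [Y → . g g f] }  — shift
  I10: { [T → c g L .] }  — reduce
  I11: { [L → Y .] }  — reduce
  I12: { [Y → . g Y], [Y → . g g f], [Y → g . Y], [Y → g . g f] }  — shift

Every state is either a pure shift/goto state or contains exactly one complete item and nothing to shift — no conflicts. The grammar is LR(0).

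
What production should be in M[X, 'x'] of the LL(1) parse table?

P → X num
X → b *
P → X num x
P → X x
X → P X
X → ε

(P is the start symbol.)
X → P X, X → ε

To find M[X, 'x'], we find productions for X where 'x' is in the predict set (PREDICT(N → α) = (FIRST(α) \ {ε}) ∪ (FOLLOW(N) if α ⇒* ε)).

Relevant sets:
  FIRST(P) = { 'b', 'num', 'x' }
  FOLLOW(X) = { 'num', 'x' }

X → b *: PREDICT = { 'b' }
X → P X: PREDICT = { 'b', 'num', 'x' }
  'x' is in predict set, so this production goes in M[X, 'x']
X → ε: PREDICT = { 'num', 'x' }
  'x' is in predict set, so this production goes in M[X, 'x']

M[X, 'x'] = X → P X, X → ε  (a multiply-defined cell — the grammar is not LL(1))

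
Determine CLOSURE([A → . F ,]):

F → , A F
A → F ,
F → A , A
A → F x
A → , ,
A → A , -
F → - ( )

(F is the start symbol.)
To compute CLOSURE, for each item [A → α.Bβ] where B is a non-terminal, add [B → .γ] for all productions B → γ; repeat for the newly added items until nothing changes.

Start with: [A → . F ,]
  [A → . F ,] has the dot before F: add [F → . , A F], [F → . A , A], [F → . - ( )]
  [F → . A , A] has the dot before A: add [A → . F x], [A → . , ,], [A → . A , -]
No further items can be added.

CLOSURE = { [A → . , ,], [A → . A , -], [A → . F ,], [A → . F x], [F → . , A F], [F → . - ( )], [F → . A , A] }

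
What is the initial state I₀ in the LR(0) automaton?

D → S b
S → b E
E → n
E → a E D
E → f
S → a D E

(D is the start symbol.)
{ [D → . S b], [D' → . D], [S → . a D E], [S → . b E] }

First, augment the grammar with D' → D
I₀ = CLOSURE({ [D' → . D] }):
  [D' → . D] has the dot before D: add [D → . S b]
  [D → . S b] has the dot before S: add [S → . b E], [S → . a D E]
No further items can be added.

I₀ = { [D → . S b], [D' → . D], [S → . a D E], [S → . b E] }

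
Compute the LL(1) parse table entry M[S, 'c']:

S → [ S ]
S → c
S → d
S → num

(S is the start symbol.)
S → c

To find M[S, 'c'], we find productions for S where 'c' is in the predict set (PREDICT(N → α) = (FIRST(α) \ {ε}) ∪ (FOLLOW(N) if α ⇒* ε)).

S → [ S ]: PREDICT = { '[' }
S → c: PREDICT = { 'c' }
  'c' is in predict set, so this production goes in M[S, 'c']
S → d: PREDICT = { 'd' }
S → num: PREDICT = { 'num' }

M[S, 'c'] = S → c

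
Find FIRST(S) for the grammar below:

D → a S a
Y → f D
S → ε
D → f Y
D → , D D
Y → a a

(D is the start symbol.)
To compute FIRST(S), examine every production with S on the left-hand side, reading each right-hand side left to right until a non-nullable symbol is reached.

From S → ε:
  - ε-production, so ε ∈ FIRST(S)

Collecting: FIRST(S) = { ε }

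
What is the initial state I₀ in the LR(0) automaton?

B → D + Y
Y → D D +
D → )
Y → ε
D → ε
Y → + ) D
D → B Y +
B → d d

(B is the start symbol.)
First, augment the grammar with B' → B
I₀ = CLOSURE({ [B' → . B] }):
  [B' → . B] has the dot before B: add [B → . D + Y], [B → . d d]
  [B → . D + Y] has the dot before D: add [D → . )], [D → .], [D → . B Y +]
No further items can be added.

I₀ = { [B → . D + Y], [B → . d d], [B' → . B], [D → . )], [D → . B Y +], [D → .] }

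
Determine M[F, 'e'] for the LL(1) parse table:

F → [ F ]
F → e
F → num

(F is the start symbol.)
To find M[F, 'e'], we find productions for F where 'e' is in the predict set (PREDICT(N → α) = (FIRST(α) \ {ε}) ∪ (FOLLOW(N) if α ⇒* ε)).

F → [ F ]: PREDICT = { '[' }
F → e: PREDICT = { 'e' }
  'e' is in predict set, so this production goes in M[F, 'e']
F → num: PREDICT = { 'num' }

M[F, 'e'] = F → e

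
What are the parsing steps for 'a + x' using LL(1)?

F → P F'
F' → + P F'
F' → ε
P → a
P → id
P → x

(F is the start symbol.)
LL(1) parsing maintains a stack (initially the start symbol over $) and the input. At each step: if the stack top is a terminal, match it against the current input token; if it is a non-terminal N, replace it with the RHS of M[N, lookahead] (the unique production whose predict set contains the lookahead).

Stack is shown with the top on the left.

Stack     Input    Action
-------------------------
F $       a + x $  output F → P F'
P F' $    a + x $  output P → a
a F' $    a + x $  match 'a'
F' $      + x $    output F' → + P F'
+ P F' $  + x $    match '+'
P F' $    x $      output P → x
x F' $    x $      match 'x'
F' $      $        output F' → ε
$         $        accept

The string is accepted.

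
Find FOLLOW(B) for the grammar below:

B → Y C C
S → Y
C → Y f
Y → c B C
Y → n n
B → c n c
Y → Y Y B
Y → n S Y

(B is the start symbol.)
{ $, 'c', 'f', 'n' }

To compute FOLLOW(B), find every occurrence of B on a right-hand side N → α B β: add FIRST(β) \ {ε}, and if β is empty or nullable also add FOLLOW(N). Iterate to a fixed point.

B is the start symbol, so $ ∈ FOLLOW(B).
In Y → c B C: B is followed by C, add FIRST(C) \ {ε} = { 'c', 'n' }
In Y → Y Y B: B is at the end, add FOLLOW(Y)

The FOLLOW sets referred to above (computed the same way, to a fixed point):
  FOLLOW(Y) = { 'c', 'f', 'n' }

Taking the union: FOLLOW(B) = { $, 'c', 'f', 'n' }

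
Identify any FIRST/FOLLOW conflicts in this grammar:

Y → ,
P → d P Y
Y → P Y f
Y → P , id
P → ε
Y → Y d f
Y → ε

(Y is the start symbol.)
Yes. Y → ',' with FOLLOW(Y) on { ',' }; Y → P Y f with FOLLOW(Y) on { ',', 'd', 'f' }; Y → P ',' id with FOLLOW(Y) on { ',', 'd' }; Y → Y d f with FOLLOW(Y) on { ',', 'd', 'f' }; P → d P Y with FOLLOW(P) on { 'd' }

A FIRST/FOLLOW conflict occurs when a non-terminal N has a nullable alternative N → β (β ⇒* ε) and another alternative N → α with FIRST(α) ∩ FOLLOW(N) ≠ ∅: on such a lookahead the parser cannot decide between expanding α and letting N vanish via β.

Nullable non-terminals: P, Y.
FIRST sets used below: FIRST(P) = { 'd', ε }, FIRST(Y) = { ',', 'd', 'f', ε }

P: nullable alternative(s) P → ε; FOLLOW(P) = { ',', 'd', 'f' }
  P → d P Y: FIRST \ {ε} = { 'd' } — overlaps FOLLOW(P) on { 'd' }: CONFLICT
  P → ε: FIRST \ {ε} = { } — this is the only nullable alternative, skip

Y: nullable alternative(s) Y → ε; FOLLOW(Y) = { $, ',', 'd', 'f' }
  Y → ,: FIRST \ {ε} = { ',' } — overlaps FOLLOW(Y) on { ',' }: CONFLICT
  Y → P Y f: FIRST \ {ε} = { ',', 'd', 'f' } — overlaps FOLLOW(Y) on { ',', 'd', 'f' }: CONFLICT
  Y → P , id: FIRST \ {ε} = { ',', 'd' } — overlaps FOLLOW(Y) on { ',', 'd' }: CONFLICT
  Y → Y d f: FIRST \ {ε} = { ',', 'd', 'f' } — overlaps FOLLOW(Y) on { ',', 'd', 'f' }: CONFLICT
  Y → ε: FIRST \ {ε} = { } — this is the only nullable alternative, skip

So the grammar has 5 FIRST/FOLLOW conflicts (marked CONFLICT above).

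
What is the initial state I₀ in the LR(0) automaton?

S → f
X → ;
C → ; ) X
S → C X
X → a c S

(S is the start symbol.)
{ [C → . ; ) X], [S → . C X], [S → . f], [S' → . S] }

First, augment the grammar with S' → S
I₀ = CLOSURE({ [S' → . S] }):
  [S' → . S] has the dot before S: add [S → . f], [S → . C X]
  [S → . C X] has the dot before C: add [C → . ; ) X]
No further items can be added.

I₀ = { [C → . ; ) X], [S → . C X], [S → . f], [S' → . S] }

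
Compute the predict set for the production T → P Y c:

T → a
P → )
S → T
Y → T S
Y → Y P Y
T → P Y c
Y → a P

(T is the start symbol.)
PREDICT(T → P Y c) = (FIRST(RHS) \ {ε}) ∪ (FOLLOW(T) if ε ∈ FIRST(RHS), i.e. RHS ⇒* ε)
FIRST(P) = { ')' }
FIRST(P Y c) = { ')' }
ε ∉ FIRST(P Y c), so FOLLOW(T) is not added.
PREDICT(T → P Y c) = { ')' }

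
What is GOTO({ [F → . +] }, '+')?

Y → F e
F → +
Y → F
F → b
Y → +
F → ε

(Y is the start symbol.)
GOTO(I, '+') = CLOSURE({ [A → αX.β] : [A → α.Xβ] ∈ I, X = '+' })

Items with dot before '+', with the dot advanced:
  [F → . +] → [F → + .]
Closure adds nothing (no advanced item has the dot before a non-terminal).

GOTO = { [F → + .] }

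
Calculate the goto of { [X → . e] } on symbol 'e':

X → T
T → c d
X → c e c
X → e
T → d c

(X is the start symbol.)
{ [X → e .] }

GOTO(I, 'e') = CLOSURE({ [A → αX.β] : [A → α.Xβ] ∈ I, X = 'e' })

Items with dot before 'e', with the dot advanced:
  [X → . e] → [X → e .]
Closure adds nothing (no advanced item has the dot before a non-terminal).

GOTO = { [X → e .] }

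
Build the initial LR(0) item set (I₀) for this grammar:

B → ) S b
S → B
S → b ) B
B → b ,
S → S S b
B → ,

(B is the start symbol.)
First, augment the grammar with B' → B
I₀ = CLOSURE({ [B' → . B] }):
  [B' → . B] has the dot before B: add [B → . ) S b], [B → . b ,], [B → . ,]
No further items can be added.

I₀ = { [B → . ) S b], [B → . ,], [B → . b ,], [B' → . B] }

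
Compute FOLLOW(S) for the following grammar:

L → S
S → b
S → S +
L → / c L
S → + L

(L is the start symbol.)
In L → S: S is at the end, add FOLLOW(L)
In S → S +: S is followed by '+', add FIRST('+') \ {ε} = { '+' }

The FOLLOW sets referred to above (computed the same way, to a fixed point):
  FOLLOW(L) = { $, '+' }

Taking the union: FOLLOW(S) = { $, '+' }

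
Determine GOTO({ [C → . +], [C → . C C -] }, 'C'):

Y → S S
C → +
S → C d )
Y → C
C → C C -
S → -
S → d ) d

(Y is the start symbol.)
{ [C → . +], [C → . C C -], [C → C . C -] }

GOTO(I, 'C') = CLOSURE({ [A → αX.β] : [A → α.Xβ] ∈ I, X = 'C' })

Items with dot before 'C', with the dot advanced:
  [C → . C C -] → [C → C . C -]
Closure of the advanced items:
  [C → C . C -] has the dot before C: add [C → . +], [C → . C C -]

GOTO = { [C → . +], [C → . C C -], [C → C . C -] }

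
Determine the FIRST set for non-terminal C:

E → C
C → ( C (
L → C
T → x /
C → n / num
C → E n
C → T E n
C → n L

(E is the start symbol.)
FIRST sets of the other non-terminals involved (by the same procedure, iterated to a fixed point):
  FIRST(E) = { '(', 'n', 'x' }
  FIRST(T) = { 'x' }

From C → ( C (:
  - '(' is a terminal: add '(' and stop
From C → n / num:
  - n is a terminal: add 'n' and stop
From C → E n:
  - E is a non-terminal: add FIRST(E) \ {ε} = { '(', 'n', 'x' }
    E is not nullable, so stop
From C → T E n:
  - T is a non-terminal: add FIRST(T) \ {ε} = { 'x' }
    T is not nullable, so stop
From C → n L:
  - n is a terminal: add 'n' and stop

Collecting: FIRST(C) = { '(', 'n', 'x' }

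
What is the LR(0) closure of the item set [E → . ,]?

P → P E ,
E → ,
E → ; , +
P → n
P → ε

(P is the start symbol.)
{ [E → . ,] }

Start with: [E → . ,]
The dot precedes the terminal ',', so nothing is added.

CLOSURE = { [E → . ,] }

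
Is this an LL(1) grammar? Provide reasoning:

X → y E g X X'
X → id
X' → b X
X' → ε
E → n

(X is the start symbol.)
No. Predict set conflict for X': { 'b' }

Relevant sets:
  FOLLOW(X') = { $, 'b' }

For X:
  PREDICT(X → y E g X X') = { 'y' }
  PREDICT(X → id) = { 'id' }
For X':
  PREDICT(X' → b X) = { 'b' }
  PREDICT(X' → ε) = { $, 'b' }
E has a single production, so nothing to check there.

Conflict found: Predict set conflict for X': { 'b' }
The grammar is NOT LL(1).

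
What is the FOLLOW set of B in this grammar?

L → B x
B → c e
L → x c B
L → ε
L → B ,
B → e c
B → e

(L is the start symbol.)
{ $, ',', 'x' }

In L → B x: B is followed by x, add FIRST(x) \ {ε} = { 'x' }
In L → x c B: B is at the end, add FOLLOW(L)
In L → B ,: B is followed by ',', add FIRST(',') \ {ε} = { ',' }

The FOLLOW sets referred to above (computed the same way, to a fixed point):
  FOLLOW(L) = { $ }

Taking the union: FOLLOW(B) = { $, ',', 'x' }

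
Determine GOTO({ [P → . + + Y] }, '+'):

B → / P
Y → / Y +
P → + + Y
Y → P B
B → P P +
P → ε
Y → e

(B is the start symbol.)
GOTO(I, '+') = CLOSURE({ [A → αX.β] : [A → α.Xβ] ∈ I, X = '+' })

Items with dot before '+', with the dot advanced:
  [P → . + + Y] → [P → + . + Y]
Closure adds nothing (no advanced item has the dot before a non-terminal).

GOTO = { [P → + . + Y] }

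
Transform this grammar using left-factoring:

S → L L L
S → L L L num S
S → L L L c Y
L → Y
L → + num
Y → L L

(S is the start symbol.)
S → L L L S'
S' → ε
S' → num S
S' → c Y
L → Y
L → + num
Y → L L

Left-factoring transforms A → αβ₁ | αβ₂ into A → αA' and A' → β₁ | β₂
(α is the longest common prefix among the alternatives). Repeat until
no nonterminal has two alternatives with a common prefix.

Round 1: S has alternatives sharing prefix 'L L L'. Introduce S': S → L L L S'
  Add: S' → ε
  Add: S' → num S
  Add: S' → c Y

No remaining common prefixes — done.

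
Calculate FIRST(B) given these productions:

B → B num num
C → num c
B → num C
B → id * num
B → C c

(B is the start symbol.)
To compute FIRST(B), examine every production with B on the left-hand side, reading each right-hand side left to right until a non-nullable symbol is reached.

FIRST sets of the other non-terminals involved (by the same procedure, iterated to a fixed point):
  FIRST(C) = { 'num' }

From B → B num num:
  - B is the symbol being defined: contributes nothing new
    B is not nullable, so stop
From B → num C:
  - num is a terminal: add 'num' and stop
From B → id * num:
  - id is a terminal: add 'id' and stop
From B → C c:
  - C is a non-terminal: add FIRST(C) \ {ε} = { 'num' }
    C is not nullable, so stop

Collecting: FIRST(B) = { 'id', 'num' }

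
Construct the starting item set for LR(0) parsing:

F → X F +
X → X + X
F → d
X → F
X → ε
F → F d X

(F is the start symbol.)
{ [F → . F d X], [F → . X F +], [F → . d], [F' → . F], [X → . F], [X → . X + X], [X → .] }

First, augment the grammar with F' → F
I₀ = CLOSURE({ [F' → . F] }):
  [F' → . F] has the dot before F: add [F → . X F +], [F → . d], [F → . F d X]
  [F → . X F +] has the dot before X: add [X → . X + X], [X → . F], [X → .]
No further items can be added.

I₀ = { [F → . F d X], [F → . X F +], [F → . d], [F' → . F], [X → . F], [X → . X + X], [X → .] }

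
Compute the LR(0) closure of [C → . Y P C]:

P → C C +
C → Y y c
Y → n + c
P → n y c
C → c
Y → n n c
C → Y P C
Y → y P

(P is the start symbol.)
{ [C → . Y P C], [Y → . n + c], [Y → . n n c], [Y → . y P] }

Start with: [C → . Y P C]
  [C → . Y P C] has the dot before Y: add [Y → . n + c], [Y → . n n c], [Y → . y P]
No further items can be added.

CLOSURE = { [C → . Y P C], [Y → . n + c], [Y → . n n c], [Y → . y P] }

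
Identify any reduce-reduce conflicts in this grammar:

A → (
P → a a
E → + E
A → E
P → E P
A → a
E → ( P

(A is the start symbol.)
Augment with A' → A and build the canonical LR(0) collection (I0 = CLOSURE({[A' → . A]}), then GOTO on every symbol after a dot until no new states appear). It has 13 states:
  I0: { [A → . (], [A → . E], [A → . a], [A' → . A], [E → . ( P], [E → . + E] }  — shift
  I1: { [A → ( .], [E → ( . P], [E → . ( P], [E → . + E], [P → . E P], [P → . a a] }  — shift, reduce
  I2: { [E → + . E], [E → . ( P], [E → . + E] }  — shift
  I3: { [A' → A .] }  — accept
  I4: { [A → E .] }  — reduce
  I5: { [A → a .] }  — reduce
  I6: { [E → ( . P], [E → . ( P], [E → . + E], [P → . E P], [P → . a a] }  — shift
  I7: { [E → + E .] }  — reduce
  I8: { [E → . ( P], [E → . + E], [P → . E P], [P → . a a], [P → E . P] }  — shift
  I9: { [E → ( P .] }  — reduce
  I10: { [P → a . a] }  — shift
  I11: { [P → a a .] }  — reduce
  I12: { [P → E P .] }  — reduce

No state contains more than one complete item.

Answer: No reduce-reduce conflicts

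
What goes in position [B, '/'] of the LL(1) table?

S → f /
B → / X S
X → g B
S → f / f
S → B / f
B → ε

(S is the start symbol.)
To find M[B, '/'], we find productions for B where '/' is in the predict set (PREDICT(N → α) = (FIRST(α) \ {ε}) ∪ (FOLLOW(N) if α ⇒* ε)).

Relevant sets:
  FOLLOW(B) = { '/', 'f' }

B → / X S: PREDICT = { '/' }
  '/' is in predict set, so this production goes in M[B, '/']
B → ε: PREDICT = { '/', 'f' }
  '/' is in predict set, so this production goes in M[B, '/']

M[B, '/'] = B → / X S, B → ε  (a multiply-defined cell — the grammar is not LL(1))

Answer: B → / X S, B → ε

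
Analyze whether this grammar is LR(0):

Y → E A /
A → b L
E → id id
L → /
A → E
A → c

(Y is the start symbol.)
A grammar is LR(0) if no state in the canonical LR(0) collection has:
  - both a shift item (dot before a terminal) and a complete item (shift-reduce conflict), or
  - two or more complete items (reduce-reduce conflict; the accept item [Y' → Y .] counts as a complete item here).

Augment with Y' → Y and build the canonical LR(0) collection (I0 = CLOSURE({[Y' → . Y]}), then GOTO on every symbol after a dot until no new states appear). It has 12 states:
  I0: { [E → . id id], [Y → . E A /], [Y' → . Y] }  — shift
  I1: { [A → . E], [A → . b L], [A → . c], [E → . id id], [Y → E . A /] }  — shift
  I2: { [Y' → Y .] }  — accept
  I3: { [E → id . id] }  — shift
  I4: { [E → id id .] }  — reduce
  I5: { [Y → E A . /] }  — shift
  I6: { [A → E .] }  — reduce
  I7: { [A → b . L], [L → . /] }  — shift
  I8: { [A → c .] }  — reduce
  I9: { [L → / .] }  — reduce
  I10: { [A → b L .] }  — reduce
  I11: { [Y → E A / .] }  — reduce

Every state is either a pure shift/goto state or contains exactly one complete item and nothing to shift — no conflicts. The grammar is LR(0).

Answer: Yes, the grammar is LR(0)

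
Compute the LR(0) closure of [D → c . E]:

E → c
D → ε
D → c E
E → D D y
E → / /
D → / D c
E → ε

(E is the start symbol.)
To compute CLOSURE, for each item [A → α.Bβ] where B is a non-terminal, add [B → .γ] for all productions B → γ; repeat for the newly added items until nothing changes.

Start with: [D → c . E]
  [D → c . E] has the dot before E: add [E → . c], [E → . D D y], [E → . / /], [E → .]
  [E → . D D y] has the dot before D: add [D → .], [D → . c E], [D → . / D c]
No further items can be added.

CLOSURE = { [D → . / D c], [D → . c E], [D → .], [D → c . E], [E → . / /], [E → . D D y], [E → . c], [E → .] }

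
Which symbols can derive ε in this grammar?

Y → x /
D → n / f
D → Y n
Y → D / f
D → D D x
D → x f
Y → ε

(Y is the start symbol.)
{ 'Y' }

ε-productions: Y → ε
So Y is immediately nullable.
No further non-terminal can be added: every production for the remaining non-terminals contains a terminal or a non-nullable non-terminal.
Nullable = { 'Y' }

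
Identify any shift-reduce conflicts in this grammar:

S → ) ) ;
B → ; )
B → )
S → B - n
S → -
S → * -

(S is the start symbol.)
A shift-reduce conflict occurs when an LR(0) state has both:
  - a complete (reduce) item [A → α .] (dot at the end), and
  - a shift item [B → β . c γ] (dot before a terminal).

Augment with S' → S and build the canonical LR(0) collection (I0 = CLOSURE({[S' → . S]}), then GOTO on every symbol after a dot until no new states appear). It has 13 states:
  I0: { [B → . )], [B → . ; )], [S → . ) ) ;], [S → . * -], [S → . -], [S → . B - n], [S' → . S] }  — shift
  I1: { [B → ) .], [S → ) . ) ;] }  — shift, reduce
  I2: { [S → * . -] }  — shift
  I3: { [S → - .] }  — reduce
  I4: { [B → ; . )] }  — shift
  I5: { [S → B . - n] }  — shift
  I6: { [S' → S .] }  — accept
  I7: { [S → B - . n] }  — shift
  I8: { [S → B - n .] }  — reduce
  I9: { [B → ; ) .] }  — reduce
  I10: { [S → * - .] }  — reduce
  I11: { [S → ) ) . ;] }  — shift
  I12: { [S → ) ) ; .] }  — reduce

I1 contains reduce item [B → ) .] and shift item [S → ) . ) ;] — shift-reduce conflict.

Answer: Yes — I1: [B → ) .] vs [S → ) . ) ;]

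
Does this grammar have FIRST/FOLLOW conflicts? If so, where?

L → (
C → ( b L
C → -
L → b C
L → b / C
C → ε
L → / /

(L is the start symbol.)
A FIRST/FOLLOW conflict occurs when a non-terminal N has a nullable alternative N → β (β ⇒* ε) and another alternative N → α with FIRST(α) ∩ FOLLOW(N) ≠ ∅: on such a lookahead the parser cannot decide between expanding α and letting N vanish via β.

Nullable non-terminals: C.

C: nullable alternative(s) C → ε; FOLLOW(C) = { $ }
  C → ( b L: FIRST \ {ε} = { '(' } — disjoint from FOLLOW(C)
  C → -: FIRST \ {ε} = { '-' } — disjoint from FOLLOW(C)
  C → ε: FIRST \ {ε} = { } — this is the only nullable alternative, skip

L has no nullable alternative, so no FIRST/FOLLOW check is needed there.

No FIRST/FOLLOW conflicts found.

Answer: No FIRST/FOLLOW conflicts.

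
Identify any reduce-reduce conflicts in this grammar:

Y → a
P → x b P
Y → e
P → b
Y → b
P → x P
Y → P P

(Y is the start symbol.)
Yes — I4: [P → b .] vs [Y → b .]

A reduce-reduce conflict occurs when an LR(0) state has two complete items [A → α .] and [B → β .] — both call for a reduction, and with no lookahead the parser cannot choose between them.

Augment with Y' → Y and build the canonical LR(0) collection (I0 = CLOSURE({[Y' → . Y]}), then GOTO on every symbol after a dot until no new states appear). It has 12 states:
  I0: { [P → . b], [P → . x P], [P → . x b P], [Y → . P P], [Y → . a], [Y → . b], [Y → . e], [Y' → . Y] }  — shift
  I1: { [P → . b], [P → . x P], [P → . x b P], [Y → P . P] }  — shift
  I2: { [Y' → Y .] }  — accept
  I3: { [Y → a .] }  — reduce
  I4: { [P → b .], [Y → b .] }  — 2 reduces
  I5: { [Y → e .] }  — reduce
  I6: { [P → . b], [P → . x P], [P → . x b P], [P → x . P], [P → x . b P] }  — shift
  I7: { [P → x P .] }  — reduce
  I8: { [P → . b], [P → . x P], [P → . x b P], [P → b .], [P → x b . P] }  — shift, reduce
  I9: { [P → x b P .] }  — reduce
  I10: { [P → b .] }  — reduce
  I11: { [Y → P P .] }  — reduce

I4 contains complete items [P → b .], [Y → b .] — reduce-reduce conflict.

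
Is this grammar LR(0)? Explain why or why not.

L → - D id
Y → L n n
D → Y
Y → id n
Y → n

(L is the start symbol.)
A grammar is LR(0) if no state in the canonical LR(0) collection has:
  - both a shift item (dot before a terminal) and a complete item (shift-reduce conflict), or
  - two or more complete items (reduce-reduce conflict; the accept item [L' → L .] counts as a complete item here).

Augment with L' → L and build the canonical LR(0) collection (I0 = CLOSURE({[L' → . L]}), then GOTO on every symbol after a dot until no new states appear). It has 12 states:
  I0: { [L → . - D id], [L' → . L] }  — shift
  I1: { [D → . Y], [L → - . D id], [L → . - D id], [Y → . L n n], [Y → . id n], [Y → . n] }  — shift
  I2: { [L' → L .] }  — accept
  I3: { [L → - D . id] }  — shift
  I4: { [Y → L . n n] }  — shift
  I5: { [D → Y .] }  — reduce
  I6: { [Y → id . n] }  — shift
  I7: { [Y → n .] }  — reduce
  I8: { [Y → id n .] }  — reduce
  I9: { [Y → L n . n] }  — shift
  I10: { [Y → L n n .] }  — reduce
  I11: { [L → - D id .] }  — reduce

Every state is either a pure shift/goto state or contains exactly one complete item and nothing to shift — no conflicts. The grammar is LR(0).

Answer: Yes, the grammar is LR(0)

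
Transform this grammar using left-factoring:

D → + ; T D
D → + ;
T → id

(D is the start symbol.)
D → + ; D'
D' → T D
D' → ε
T → id

Left-factoring transforms A → αβ₁ | αβ₂ into A → αA' and A' → β₁ | β₂
(α is the longest common prefix among the alternatives). Repeat until
no nonterminal has two alternatives with a common prefix.

Round 1: D has alternatives sharing prefix '+ ;'. Introduce D': D → + ; D'
  Add: D' → T D
  Add: D' → ε

No remaining common prefixes — done.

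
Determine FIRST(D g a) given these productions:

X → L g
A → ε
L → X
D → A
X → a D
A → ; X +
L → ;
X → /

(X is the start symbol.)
{ ';', 'g' }

FIRST sets of the non-terminals involved (from the grammar, by fixed-point iteration):
  FIRST(D) = { ';', ε }

To compute FIRST(D g a), process the symbols left to right:
Symbol D is a non-terminal. Add FIRST(D) \ {ε} = { ';' }
D is nullable (ε ∈ FIRST(D)), continue to the next symbol.
Symbol g is a terminal. Add 'g' and stop.
FIRST(D g a) = { ';', 'g' }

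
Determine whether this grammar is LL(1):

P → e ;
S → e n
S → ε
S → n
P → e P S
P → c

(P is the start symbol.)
No. Predict set conflict for P: { 'e' }

A grammar is LL(1) if for each non-terminal N with multiple productions, the predict sets of those productions are pairwise disjoint, where PREDICT(N → α) = (FIRST(α) \ {ε}) ∪ (FOLLOW(N) if α ⇒* ε).

Relevant sets:
  FOLLOW(S) = { $, 'e', 'n' }

For P:
  PREDICT(P → e ';') = { 'e' }
  PREDICT(P → e P S) = { 'e' }
  PREDICT(P → c) = { 'c' }
For S:
  PREDICT(S → e n) = { 'e' }
  PREDICT(S → ε) = { $, 'e', 'n' }
  PREDICT(S → n) = { 'n' }

Conflict found: Predict set conflict for P: { 'e' }
The grammar is NOT LL(1).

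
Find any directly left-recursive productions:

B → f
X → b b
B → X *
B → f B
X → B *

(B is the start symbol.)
Direct left recursion occurs when N → N α for some non-terminal N (the right-hand side begins with the left-hand side itself).

B → f: starts with f
X → b b: starts with b
B → X *: starts with X
B → f B: starts with f
X → B *: starts with B

No direct left recursion found.

Answer: No direct left recursion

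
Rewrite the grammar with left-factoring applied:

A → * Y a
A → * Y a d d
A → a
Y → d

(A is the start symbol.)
A → * Y a A'
A' → ε
A' → d d
A → a
Y → d

Left-factoring transforms A → αβ₁ | αβ₂ into A → αA' and A' → β₁ | β₂
(α is the longest common prefix among the alternatives). Repeat until
no nonterminal has two alternatives with a common prefix.

Round 1: A has alternatives sharing prefix '* Y a'. Introduce A': A → * Y a A'
  Add: A' → ε
  Add: A' → d d

No remaining common prefixes — done.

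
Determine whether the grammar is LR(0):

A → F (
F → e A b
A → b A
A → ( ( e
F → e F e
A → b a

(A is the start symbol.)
Augment with A' → A and build the canonical LR(0) collection (I0 = CLOSURE({[A' → . A]}), then GOTO on every symbol after a dot until no new states appear). It has 15 states:
  I0: { [A → . ( ( e], [A → . F (], [A → . b A], [A → . b a], [A' → . A], [F → . e A b], [F → . e F e] }  — shift
  I1: { [A → ( . ( e] }  — shift
  I2: { [A' → A .] }  — accept
  I3: { [A → F . (] }  — shift
  I4: { [A → . ( ( e], [A → . F (], [A → . b A], [A → . b a], [A → b . A], [A → b . a], [F → . e A b], [F → . e F e] }  — shift
  I5: { [A → . ( ( e], [A → . F (], [A → . b A], [A → . b a], [F → . e A b], [F → . e F e], [F → e . A b], [F → e . F e] }  — shift
  I6: { [F → e A . b] }  — shift
  I7: { [A → F . (], [F → e F . e] }  — shift
  I8: { [A → F ( .] }  — reduce
  I9: { [F → e F e .] }  — reduce
  I10: { [F → e A b .] }  — reduce
  I11: { [A → b A .] }  — reduce
  I12: { [A → b a .] }  — reduce
  I13: { [A → ( ( . e] }  — shift
  I14: { [A → ( ( e .] }  — reduce

Every state is either a pure shift/goto state or contains exactly one complete item and nothing to shift — no conflicts. The grammar is LR(0).

Answer: Yes, the grammar is LR(0)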